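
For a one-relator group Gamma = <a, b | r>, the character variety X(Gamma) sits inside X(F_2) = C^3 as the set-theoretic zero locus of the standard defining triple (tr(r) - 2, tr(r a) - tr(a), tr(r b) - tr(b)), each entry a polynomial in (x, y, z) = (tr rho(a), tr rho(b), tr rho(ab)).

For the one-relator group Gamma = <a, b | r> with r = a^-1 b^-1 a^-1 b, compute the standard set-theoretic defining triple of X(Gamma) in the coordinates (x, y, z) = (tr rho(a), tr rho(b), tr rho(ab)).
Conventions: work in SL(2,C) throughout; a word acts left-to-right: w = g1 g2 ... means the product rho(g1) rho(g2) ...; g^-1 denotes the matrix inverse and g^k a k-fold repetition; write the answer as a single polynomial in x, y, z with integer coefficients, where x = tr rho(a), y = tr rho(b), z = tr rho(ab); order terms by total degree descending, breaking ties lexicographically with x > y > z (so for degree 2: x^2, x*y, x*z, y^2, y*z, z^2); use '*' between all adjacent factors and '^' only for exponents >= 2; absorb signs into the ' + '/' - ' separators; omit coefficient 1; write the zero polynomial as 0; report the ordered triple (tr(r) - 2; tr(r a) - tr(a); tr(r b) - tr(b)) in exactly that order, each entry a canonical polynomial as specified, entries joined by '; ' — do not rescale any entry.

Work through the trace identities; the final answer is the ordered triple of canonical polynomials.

trace(a^-1) = trace(a) = x
trace(b a b) = trace(b) trace(a b) - trace(a) = y*z - x
trace(b a b a) = trace(a b) trace(a b) - trace(1) = z^2 - 2
trace(a b a^-1 b) = trace(b a b) trace(a) - trace(b a b a) = x*y*z - x^2 - z^2 + 2
trace(b a^-1 b^-1 a) = trace(a b a^-1) trace(b) - trace(a b a^-1 b) = -x*y*z + x^2 + y^2 + z^2 - 2
trace(a^-1 b^-1 a^-1 b) = trace(b a^-1 b^-1) trace(a) - trace(b a^-1 b^-1 a) = x*y*z - y^2 - z^2 + 2
trace(b a^-1) = trace(b) trace(a) - trace(b a)  (eliminate a^-1) = x*y - z
trace(b^2) = trace(b) trace(b) - trace(1)  (reduce the b square) = y^2 - 2
trace(b a b^2) = trace(b) trace(a b^2) - trace(a b)  (reduce the b square) = y^2*z - x*y - z
trace(a b a) = trace(a) trace(b a) - trace(b)  (reduce the a square) = x*z - y
trace(b a b^2 a) = trace(b) trace(a b a b) - trace(a b a)  (reduce the b square) = y*z^2 - x*z - y
trace(a b^2 a^-1 b) = trace(b a b^2) trace(a) - trace(b a b^2 a)  (eliminate a^-1) = x*y^2*z - x^2*y - y*z^2 + y
trace(b^2 a^-1 b^-1 a) = trace(a b^2 a^-1) trace(b) - trace(a b^2 a^-1 b)  (eliminate b^-1) = -x*y^2*z + x^2*y + y^3 + y*z^2 - 3*y
trace(a^-1 b^-1 a^-1 b^2) = trace(b^2 a^-1 b^-1) trace(a) - trace(b^2 a^-1 b^-1 a)  (eliminate a^-1) = x*y^2*z - y^3 - y*z^2 - x*z + 3*y
assemble the triple (trace(r) - 2; trace(r a) - x; trace(r b) - y)

x*y*z - y^2 - z^2; 0; x*y^2*z - y^3 - y*z^2 - x*z + 2*y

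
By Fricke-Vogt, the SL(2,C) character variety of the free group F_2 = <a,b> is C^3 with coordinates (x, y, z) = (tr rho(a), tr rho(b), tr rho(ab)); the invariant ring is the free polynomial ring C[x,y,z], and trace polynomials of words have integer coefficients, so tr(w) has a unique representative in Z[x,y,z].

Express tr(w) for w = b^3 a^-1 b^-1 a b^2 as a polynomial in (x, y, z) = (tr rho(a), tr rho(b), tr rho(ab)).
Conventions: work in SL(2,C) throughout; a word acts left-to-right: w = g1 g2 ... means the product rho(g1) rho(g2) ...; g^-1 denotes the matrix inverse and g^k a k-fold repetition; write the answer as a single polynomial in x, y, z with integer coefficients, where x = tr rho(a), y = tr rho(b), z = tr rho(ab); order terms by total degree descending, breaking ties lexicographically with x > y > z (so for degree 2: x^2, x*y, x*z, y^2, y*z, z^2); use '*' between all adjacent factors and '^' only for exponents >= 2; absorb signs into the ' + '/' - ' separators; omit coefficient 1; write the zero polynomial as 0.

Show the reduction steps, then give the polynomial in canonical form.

-x*y^5*z + x^2*y^4 + y^6 + y^4*z^2 + 3*x*y^3*z - 3*x^2*y^2 - 6*y^4 - 3*y^2*z^2 - x*y*z + x^2 + 9*y^2 + z^2 - 2

and tr(b a b) = tr(b) tr(a b) - tr(a) = y*z - x
tr(b^2 a b) = tr(b) tr(b a b) - tr(b a) = y^2*z - x*y - z
tr(a b^4) = tr(b) tr(b^2 a b) - tr(b^2 a) = y^3*z - x*y^2 - 2*y*z + x
tr(b^2) = tr(b) tr(b) - tr(1) = y^2 - 2
next, tr(b^3) = tr(b) tr(b^2) - tr(b) = y^3 - 3*y
and tr(a^2 b^3) = tr(a) tr(b^3 a) - tr(b^3) = x*y^2*z - x^2*y - y^3 - x*z + 3*y
and tr(a^2 b) = tr(a) tr(b a) - tr(b) = x*z - y
tr(a^2) = tr(a) tr(a) - tr(1) = x^2 - 2
and tr(a^2 b^2) = tr(b) tr(a^2 b) - tr(a^2) = x*y*z - x^2 - y^2 + 2
next, tr(a^2 b^4) = tr(b) tr(a^2 b^3) - tr(a^2 b^2) = x*y^3*z - x^2*y^2 - y^4 - 2*x*y*z + x^2 + 4*y^2 - 2
tr(a b^5 a) = tr(b) tr(a^2 b^4) - tr(a^2 b^3) = x*y^4*z - x^2*y^3 - y^5 - 3*x*y^2*z + 2*x^2*y + 5*y^3 + x*z - 5*y
next, tr(a b a b) = tr(a b) tr(a b) - tr(1)   [split at repeated a] = z^2 - 2
tr(b a b a b) = tr(b) tr(a b a b) - tr(a b a) = y*z^2 - x*z - y
tr(a b a b^3) = tr(b) tr(b a b a b) - tr(b a b a) = y^2*z^2 - x*y*z - y^2 - z^2 + 2
next, tr(b^2 a b a b^2) = tr(b) tr(a b a b^3) - tr(a b a b^2) = y^3*z^2 - x*y^2*z - y^3 - 2*y*z^2 + x*z + 3*y
tr(a b^5 a b) = tr(b) tr(b^2 a b a b^2) - tr(b^2 a b a b) = y^4*z^2 - x*y^3*z - y^4 - 3*y^2*z^2 + 2*x*y*z + 4*y^2 + z^2 - 2
next, tr(b^-1 a b^5 a) = tr(a b^5 a) tr(b) - tr(a b^5 a b) = x*y^5*z - x^2*y^4 - y^6 - y^4*z^2 - 2*x*y^3*z + 2*x^2*y^2 + 6*y^4 + 3*y^2*z^2 - x*y*z - 9*y^2 - z^2 + 2
next, tr(b^3 a^-1 b^-1 a b^2) = tr(b^-1 a b^5) tr(a) - tr(b^-1 a b^5 a) = -x*y^5*z + x^2*y^4 + y^6 + y^4*z^2 + 3*x*y^3*z - 3*x^2*y^2 - 6*y^4 - 3*y^2*z^2 - x*y*z + x^2 + 9*y^2 + z^2 - 2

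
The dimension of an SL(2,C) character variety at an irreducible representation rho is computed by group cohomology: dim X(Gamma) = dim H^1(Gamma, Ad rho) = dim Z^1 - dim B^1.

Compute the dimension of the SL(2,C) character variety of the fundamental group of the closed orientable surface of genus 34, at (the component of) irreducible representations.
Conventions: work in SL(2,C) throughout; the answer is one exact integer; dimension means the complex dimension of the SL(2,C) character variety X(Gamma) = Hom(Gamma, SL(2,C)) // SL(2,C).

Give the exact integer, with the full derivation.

198

Gamma = pi_1(Sigma_34) = < a_1, b_1, ..., a_34, b_34 | prod [a_i, b_i] > has 2g = 68 generators and 1 relator.
Unconstrained cocycle data is one sl_2 vector per generator (204 dimensions), cut by the relator condition d_2(z) = 0.
H^2 = coker(d_2) is dual to H^0 = 0 at irreducible rho (Poincare duality), so d_2 is onto: dim Z^1 = 201.
Coboundaries contribute dim B^1 = 3 (injective at irreducible rho).
Hence dim X = 201 - 3 = 198.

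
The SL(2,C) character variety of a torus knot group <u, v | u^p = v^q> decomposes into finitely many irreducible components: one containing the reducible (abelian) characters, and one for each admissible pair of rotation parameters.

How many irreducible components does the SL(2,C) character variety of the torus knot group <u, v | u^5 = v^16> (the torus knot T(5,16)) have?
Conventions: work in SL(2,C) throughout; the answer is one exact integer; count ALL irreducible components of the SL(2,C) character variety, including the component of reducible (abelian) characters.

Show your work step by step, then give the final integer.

31

Gamma = < u, v | u^5 = v^16 > (torus knot T(5,16)); the central element u^5 = v^16 acts as +I or -I in any irreducible SL(2,C) representation.
This locks tr(u) to 2*cos(pi*alpha/5), alpha in 1..4, and tr(v) to 2*cos(pi*beta/16), beta in 1..15, on each component of irreducible characters.
Consistency of u^5 = (-1)^alpha I with v^16 = (-1)^beta I forces alpha = beta (mod 2).
Enumerate parity-matched pairs: 2*8 odd-odd plus 2*7 even-even gives 30.
Total: 30 irreducible-character components + 1 reducible (abelian) component = 31.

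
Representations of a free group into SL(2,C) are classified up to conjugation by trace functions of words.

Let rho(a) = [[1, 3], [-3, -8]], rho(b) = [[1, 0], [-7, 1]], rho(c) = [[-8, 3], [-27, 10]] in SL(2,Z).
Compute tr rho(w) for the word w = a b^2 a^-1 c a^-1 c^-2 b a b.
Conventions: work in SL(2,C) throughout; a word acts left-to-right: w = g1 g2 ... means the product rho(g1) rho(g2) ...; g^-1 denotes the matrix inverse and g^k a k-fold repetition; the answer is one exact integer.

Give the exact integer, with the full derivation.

-245151544

rho(a) = [[1, 3], [-3, -8]]
... * rho(b) = [[1, 0], [-7, 1]]  ->  [[-20, 3], [53, -8]]
... * rho(b) = [[1, 0], [-7, 1]]  ->  [[-41, 3], [109, -8]]
... * rho(a^-1) = [[-8, -3], [3, 1]]  ->  [[337, 126], [-896, -335]]
... * rho(c) = [[-8, 3], [-27, 10]]  ->  [[-6098, 2271], [16213, -6038]]
... * rho(a^-1) = [[-8, -3], [3, 1]]  ->  [[55597, 20565], [-147818, -54677]]
... * rho(c^-1) = [[10, -3], [27, -8]]  ->  [[1111225, -331311], [-2954459, 880870]]
... * rho(c^-1) = [[10, -3], [27, -8]]  ->  [[2166853, -683187], [-5761100, 1816417]]
... * rho(b) = [[1, 0], [-7, 1]]  ->  [[6949162, -683187], [-18476019, 1816417]]
... * rho(a) = [[1, 3], [-3, -8]]  ->  [[8998723, 26312982], [-23925270, -69959393]]
... * rho(b) = [[1, 0], [-7, 1]]  ->  [[-175192151, 26312982], [465790481, -69959393]]
tr = -175192151 + -69959393 = -245151544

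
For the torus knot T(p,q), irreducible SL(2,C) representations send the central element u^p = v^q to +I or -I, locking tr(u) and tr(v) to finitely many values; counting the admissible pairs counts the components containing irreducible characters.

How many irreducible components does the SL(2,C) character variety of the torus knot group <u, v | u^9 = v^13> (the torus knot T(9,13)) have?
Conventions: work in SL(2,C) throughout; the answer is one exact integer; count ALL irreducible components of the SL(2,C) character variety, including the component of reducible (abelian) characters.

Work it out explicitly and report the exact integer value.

49

In the torus knot group T(9,13), u^9 = v^13 is central, so an irreducible representation sends it to +I or -I (Schur).
So on each irreducible component the traces are pinned: tr(u) = 2*cos(pi*alpha/9) with 1 <= alpha <= 8, tr(v) = 2*cos(pi*beta/13) with 1 <= beta <= 12.
Consistency of u^9 = (-1)^alpha I with v^13 = (-1)^beta I forces alpha = beta (mod 2).
Counting: 4 odd alphas x 6 odd betas + 4 even alphas x 6 even betas = 24 + 24 = 48.
Total: 48 irreducible-character components + 1 reducible (abelian) component = 49.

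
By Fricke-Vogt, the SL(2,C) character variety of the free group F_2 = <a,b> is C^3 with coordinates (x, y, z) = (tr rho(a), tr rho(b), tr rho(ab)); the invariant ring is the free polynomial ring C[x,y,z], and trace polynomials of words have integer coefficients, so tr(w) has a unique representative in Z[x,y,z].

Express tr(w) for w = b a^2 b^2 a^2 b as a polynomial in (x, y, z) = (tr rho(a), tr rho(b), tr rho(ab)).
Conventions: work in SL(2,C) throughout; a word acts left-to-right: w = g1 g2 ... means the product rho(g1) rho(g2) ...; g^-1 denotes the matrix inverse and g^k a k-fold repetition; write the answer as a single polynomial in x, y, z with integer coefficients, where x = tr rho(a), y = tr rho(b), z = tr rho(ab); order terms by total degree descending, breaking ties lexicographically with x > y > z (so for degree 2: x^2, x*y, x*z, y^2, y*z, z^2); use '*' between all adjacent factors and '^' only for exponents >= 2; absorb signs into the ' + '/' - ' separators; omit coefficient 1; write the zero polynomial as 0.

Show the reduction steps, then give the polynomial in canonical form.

x^2*y^2*z^2 - 2*x^3*y*z - 2*x*y^3*z + x^4 + 2*x^2*y^2 + y^4 + 4*x*y*z - 4*x^2 - 4*y^2 + 2

trace(b a b a) = trace(a b)*trace(a b) - trace(1)   [split at repeated a] = z^2 - 2
trace(b a b) = trace(b)*trace(a b) - trace(a) = y*z - x
trace(a^2 b a b) = trace(a)*trace(b a b a) - trace(b a b) = x*z^2 - y*z - x
next, trace(a b a) = trace(a)*trace(b a) - trace(b) = x*z - y
next, trace(a^2 b a) = trace(a)*trace(a b a) - trace(a b) = x^2*z - x*y - z
trace(a b^2 a^2 b) = trace(b)*trace(a^2 b a b) - trace(a^2 b a) = x*y*z^2 - x^2*z - y^2*z + z
next, trace(a^2) = trace(a)*trace(a) - trace(1) = x^2 - 2
trace(a^3) = trace(a)*trace(a^2) - trace(a) = x^3 - 3*x
trace(a b^2 a^2) = trace(b)*trace(a^3 b) - trace(a^3) = x^2*y*z - x^3 - x*y^2 - y*z + 3*x
and trace(b^2 a^2 b^2 a) = trace(b)*trace(a b^2 a^2 b) - trace(a b^2 a^2) = x*y^2*z^2 - 2*x^2*y*z - y^3*z + x^3 + x*y^2 + 2*y*z - 3*x
trace(b a^2 b) = trace(b)*trace(a^2 b) - trace(a^2) = x*y*z - x^2 - y^2 + 2
trace(b a^2 b^2) = trace(b)*trace(b a^2 b) - trace(b a^2) = x*y^2*z - x^2*y - y^3 - x*z + 3*y
trace(b^2 a^2 b^2) = trace(b)*trace(b a^2 b^2) - trace(b a^2 b) = x*y^3*z - x^2*y^2 - y^4 - 2*x*y*z + x^2 + 4*y^2 - 2
trace(b a^2 b^2 a^2 b) = trace(a)*trace(b^2 a^2 b^2 a) - trace(b^2 a^2 b^2) = x^2*y^2*z^2 - 2*x^3*y*z - 2*x*y^3*z + x^4 + 2*x^2*y^2 + y^4 + 4*x*y*z - 4*x^2 - 4*y^2 + 2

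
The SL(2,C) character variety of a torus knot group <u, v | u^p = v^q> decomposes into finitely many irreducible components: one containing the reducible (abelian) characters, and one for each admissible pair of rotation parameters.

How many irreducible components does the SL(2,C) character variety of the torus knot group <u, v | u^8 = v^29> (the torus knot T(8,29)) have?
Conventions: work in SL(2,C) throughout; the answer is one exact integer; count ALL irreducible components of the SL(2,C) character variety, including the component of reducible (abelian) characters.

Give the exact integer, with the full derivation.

99

For T(8,29): irreducibility forces the central element u^8 = v^29 to one of +I, -I.
On an irreducible component, tr(u) is locked at 2*cos(pi*alpha/8) for some alpha in 1..7, and tr(v) at 2*cos(pi*beta/29) for some beta in 1..28.
The two central values (-1)^alpha I and (-1)^beta I must be the same matrix, so alpha and beta share a parity.
count pairs: odd alpha (4 choices) x odd beta (14), plus even alpha (3) x even beta (14): 4*14 + 3*14 = 98.
Total: 98 irreducible-character components + 1 reducible (abelian) component = 99.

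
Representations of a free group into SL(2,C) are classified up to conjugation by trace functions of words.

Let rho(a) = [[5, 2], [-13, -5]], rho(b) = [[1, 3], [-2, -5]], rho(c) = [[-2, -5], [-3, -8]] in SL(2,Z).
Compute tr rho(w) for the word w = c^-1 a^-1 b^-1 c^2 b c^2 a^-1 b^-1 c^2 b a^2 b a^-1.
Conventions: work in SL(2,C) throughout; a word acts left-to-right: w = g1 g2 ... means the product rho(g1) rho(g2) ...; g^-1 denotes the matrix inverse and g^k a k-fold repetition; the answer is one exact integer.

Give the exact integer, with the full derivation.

10511091514216

rho(c^-1) = [[-8, 5], [3, -2]]
... * rho(a^-1) = [[-5, -2], [13, 5]]  ->  [[105, 41], [-41, -16]]
... * rho(b^-1) = [[-5, -3], [2, 1]]  ->  [[-443, -274], [173, 107]]
... * rho(c) = [[-2, -5], [-3, -8]]  ->  [[1708, 4407], [-667, -1721]]
... * rho(c) = [[-2, -5], [-3, -8]]  ->  [[-16637, -43796], [6497, 17103]]
... * rho(b) = [[1, 3], [-2, -5]]  ->  [[70955, 169069], [-27709, -66024]]
... * rho(c) = [[-2, -5], [-3, -8]]  ->  [[-649117, -1707327], [253490, 666737]]
... * rho(c) = [[-2, -5], [-3, -8]]  ->  [[6420215, 16904201], [-2507191, -6601346]]
... * rho(a^-1) = [[-5, -2], [13, 5]]  ->  [[187653538, 71680575], [-73281543, -27992348]]
... * rho(b^-1) = [[-5, -3], [2, 1]]  ->  [[-794906540, -491280039], [310423019, 191852281]]
... * rho(c) = [[-2, -5], [-3, -8]]  ->  [[3063653197, 7904773012], [-1196402881, -3086933343]]
... * rho(c) = [[-2, -5], [-3, -8]]  ->  [[-29841625430, -78556450081], [11653605791, 30677481149]]
... * rho(b) = [[1, 3], [-2, -5]]  ->  [[127271274732, 303257374115], [-49701356507, -118426588372]]
... * rho(a) = [[5, 2], [-13, -5]]  ->  [[-3305989489835, -1261744321111], [1291038866301, 492730228846]]
... * rho(a) = [[5, 2], [-13, -5]]  ->  [[-127271274732, -303257374115], [49701356507, 118426588372]]
... * rho(b) = [[1, 3], [-2, -5]]  ->  [[479243473498, 1134473046379], [-187151820237, -443028872339]]
... * rho(a^-1) = [[-5, -2], [13, 5]]  ->  [[12351932235437, 4713878284899], [-4823616239222, -1840840721221]]
tr = 12351932235437 + -1840840721221 = 10511091514216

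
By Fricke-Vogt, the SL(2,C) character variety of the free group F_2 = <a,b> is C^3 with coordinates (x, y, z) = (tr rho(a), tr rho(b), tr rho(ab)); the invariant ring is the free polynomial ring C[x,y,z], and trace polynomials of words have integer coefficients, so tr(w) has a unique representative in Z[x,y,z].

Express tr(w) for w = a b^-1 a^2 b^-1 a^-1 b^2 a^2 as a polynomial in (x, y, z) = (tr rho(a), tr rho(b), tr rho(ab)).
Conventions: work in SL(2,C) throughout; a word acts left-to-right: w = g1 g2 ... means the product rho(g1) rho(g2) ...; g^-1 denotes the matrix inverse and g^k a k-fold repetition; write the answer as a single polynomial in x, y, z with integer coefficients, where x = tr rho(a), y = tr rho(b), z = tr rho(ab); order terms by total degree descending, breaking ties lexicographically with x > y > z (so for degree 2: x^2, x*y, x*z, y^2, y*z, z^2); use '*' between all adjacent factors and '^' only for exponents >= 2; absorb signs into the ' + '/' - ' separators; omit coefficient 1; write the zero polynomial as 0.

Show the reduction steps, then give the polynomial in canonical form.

-x^5*y^3*z + x^6*y^2 + x^4*y^4 + 2*x^4*y^2*z^2 - x^5*y*z + x^3*y^3*z - x^3*y*z^3 - 6*x^4*y^2 - 2*x^2*y^4 - 3*x^2*y^2*z^2 + 6*x^3*y*z + x*y*z^3 + 8*x^2*y^2 - x^2*z^2 + y^4 + y^2*z^2 - 4*x*y*z - 4*y^2 + 2

use: tr(a^2 b) = tr(a) * tr(b a) - tr(b)   [square of a] = x*z - y
tr(a^2) = tr(a) * tr(a) - tr(1)   [square of a] = x^2 - 2
tr(b^2 a^2) = tr(b) * tr(a^2 b) - tr(a^2)   [square of b] = x*y*z - x^2 - y^2 + 2
apply: tr(b^2 a) = tr(b) * tr(a b) - tr(a)   [square of b] = y*z - x
use: tr(a b^2 a^2) = tr(a) * tr(b^2 a^2) - tr(b^2 a)   [square of a] = x^2*y*z - x^3 - x*y^2 - y*z + 3*x
apply: tr(a b^2 a^3) = tr(a) * tr(a b^2 a^2) - tr(a b^2 a)   [square of a] = x^3*y*z - x^4 - x^2*y^2 - 2*x*y*z + 4*x^2 + y^2 - 2
apply: tr(b a b a) = tr(b a) * tr(b a) - tr(1)   [split at a repeated b] = z^2 - 2
apply: tr(b a b a^2) = tr(a) * tr(b a b a) - tr(b a b)   [square of a] = x*z^2 - y*z - x
use: tr(a^3 b a b) = tr(a) * tr(b a b a^2) - tr(b a b a)   [square of a] = x^2*z^2 - x*y*z - x^2 - z^2 + 2
tr(a^2 b a) = tr(a) * tr(b a^2) - tr(b a)   [square of a] = x^2*z - x*y - z
use: tr(a^3 b a) = tr(a) * tr(a^2 b a) - tr(a^2 b)   [square of a] = x^3*z - x^2*y - 2*x*z + y
use: tr(a b^2 a^3 b) = tr(b) * tr(a^3 b a b) - tr(a^3 b a)   [square of b] = x^2*y*z^2 - x^3*z - x*y^2*z - y*z^2 + 2*x*z + y
use: tr(b^2 a^3 b^-1 a) = tr(a b^2 a^3) * tr(b) - tr(a b^2 a^3 b)   [inverse elimination on b] = x^3*y^2*z - x^4*y - x^2*y^3 - x^2*y*z^2 + x^3*z - x*y^2*z + 4*x^2*y + y^3 + y*z^2 - 2*x*z - 3*y
use: tr(b^3 a^4) = tr(b) * tr(b a^4 b) - tr(b a^4)   [square of b] = x^3*y^2*z - x^4*y - x^2*y^3 - x^3*z - 2*x*y^2*z + 5*x^2*y + y^3 + 2*x*z - 3*y
tr(b^3 a) = tr(b) * tr(a b^2) - tr(a b)   [square of b] = y^2*z - x*y - z
tr(b^2) = tr(b) * tr(b) - tr(1)   [square of b] = y^2 - 2
use: tr(b^3) = tr(b) * tr(b^2) - tr(b)   [square of b] = y^3 - 3*y
tr(b^3 a^2) = tr(a) * tr(b^3 a) - tr(b^3)   [square of a] = x*y^2*z - x^2*y - y^3 - x*z + 3*y
use: tr(b^3 a^3) = tr(a) * tr(b^3 a^2) - tr(b^3 a)   [square of a] = x^2*y^2*z - x^3*y - x*y^3 - x^2*z - y^2*z + 4*x*y + z
tr(a^2 b^3 a^3) = tr(a) * tr(b^3 a^4) - tr(b^3 a^3)   [square of a] = x^4*y^2*z - x^5*y - x^3*y^3 - x^4*z - 3*x^2*y^2*z + 6*x^3*y + 2*x*y^3 + 3*x^2*z + y^2*z - 7*x*y - z
tr(b a^2 b a^2) = tr(a) * tr(b a^2 b a) - tr(b a^2 b)   [square of a] = x^2*z^2 - 2*x*y*z + y^2 - 2
apply: tr(a^3 b a^2 b) = tr(a) * tr(b a^2 b a^2) - tr(b a^2 b a)   [square of a] = x^3*z^2 - 2*x^2*y*z + x*y^2 - x*z^2 + y*z - x
use: tr(a^3 b a^2) = tr(a) * tr(a b a^3) - tr(a b a^2)   [square of a] = x^4*z - x^3*y - 3*x^2*z + 2*x*y + z
use: tr(b a^3 b a^2 b) = tr(b) * tr(a^3 b a^2 b) - tr(a^3 b a^2)   [square of b] = x^3*y*z^2 - x^4*z - 2*x^2*y^2*z + x^3*y + x*y^3 - x*y*z^2 + 3*x^2*z + y^2*z - 3*x*y - z
apply: tr(a^2 b^3 a^3 b) = tr(b) * tr(b a^3 b a^2 b) - tr(b a^3 b a^2)   [square of b] = x^3*y^2*z^2 - x^4*y*z - 2*x^2*y^3*z + x^3*y^2 - x^3*z^2 + x*y^4 - x*y^2*z^2 + 5*x^2*y*z + y^3*z - 4*x*y^2 + x*z^2 - 2*y*z + x
tr(b^2 a^3 b^-1 a^2 b) = tr(a^2 b^3 a^3) * tr(b) - tr(a^2 b^3 a^3 b)   [inverse elimination on b] = x^4*y^3*z - x^5*y^2 - x^3*y^4 - x^3*y^2*z^2 - x^2*y^3*z + 5*x^3*y^2 + x^3*z^2 + x*y^4 + x*y^2*z^2 - 2*x^2*y*z - 3*x*y^2 - x*z^2 + y*z - x
tr(b a b^2 a^2) = tr(b) * tr(a^2 b a b) - tr(a^2 b a)   [square of b] = x*y*z^2 - x^2*z - y^2*z + z
tr(a^2 b a b^2 a^2) = tr(a) * tr(b a b^2 a^3) - tr(b a b^2 a^2)   [square of a] = x^3*y*z^2 - x^4*z - x^2*y^2*z - 2*x*y*z^2 + 3*x^2*z + y^2*z + x*y - z
apply: tr(a^2 b a b^2 a^3) = tr(a) * tr(a^2 b a b^2 a^2) - tr(a^2 b a b^2 a)   [square of a] = x^4*y*z^2 - x^5*z - x^3*y^2*z - 3*x^2*y*z^2 + 4*x^3*z + 2*x*y^2*z + x^2*y + y*z^2 - 3*x*z - y
tr(a b a b a b) = tr(a b a b) * tr(a b) - tr(b a)   [split at a repeated a] = z^3 - 3*z
tr(b a b a b^2 a) = tr(b) * tr(a b a b a b) - tr(a b a b a)   [square of b] = y*z^3 - x*z^2 - 2*y*z + x
apply: tr(b a b a b) = tr(b) * tr(a b a b) - tr(a b a)   [square of b] = y*z^2 - x*z - y
apply: tr(b a b a b^2) = tr(b) * tr(b a b a b) - tr(b a b a)   [square of b] = y^2*z^2 - x*y*z - y^2 - z^2 + 2
tr(b a b a b^2 a^2) = tr(a) * tr(b a b a b^2 a) - tr(b a b a b^2)   [square of a] = x*y*z^3 - x^2*z^2 - y^2*z^2 - x*y*z + x^2 + y^2 + z^2 - 2
apply: tr(b a b^2 a^3 b a) = tr(a) * tr(b a b a b^2 a^2) - tr(b a b a b^2 a)   [square of a] = x^2*y*z^3 - x^3*z^2 - x*y^2*z^2 - x^2*y*z - y*z^3 + x^3 + x*y^2 + 2*x*z^2 + 2*y*z - 3*x
apply: tr(a^2 b^2 a b) = tr(a) * tr(b^2 a b a) - tr(b^2 a b)   [square of a] = x*y*z^2 - x^2*z - y^2*z + z
use: tr(a b^2 a b^2 a) = tr(b) * tr(a^2 b^2 a b) - tr(a^2 b^2 a)   [square of b] = x*y^2*z^2 - 2*x^2*y*z - y^3*z + x^3 + x*y^2 + 2*y*z - 3*x
apply: tr(a b^2 a b^2) = tr(b) * tr(a b^2 a b) - tr(a b^2 a)   [square of b] = y^2*z^2 - 2*x*y*z + x^2 - 2
tr(b a b^2 a^3 b) = tr(a) * tr(a b^2 a b^2 a) - tr(a b^2 a b^2)   [square of a] = x^2*y^2*z^2 - 2*x^3*y*z - x*y^3*z + x^4 + x^2*y^2 - y^2*z^2 + 4*x*y*z - 4*x^2 + 2
apply: tr(a^2 b a b^2 a^3 b) = tr(a) * tr(b a b^2 a^3 b a) - tr(b a b^2 a^3 b)   [square of a] = x^3*y*z^3 - x^4*z^2 - 2*x^2*y^2*z^2 + x^3*y*z + x*y^3*z - x*y*z^3 + 2*x^2*z^2 + y^2*z^2 - 2*x*y*z + x^2 - 2
use: tr(b^2 a^3 b^-1 a^2 b a) = tr(a^2 b a b^2 a^3) * tr(b) - tr(a^2 b a b^2 a^3 b)   [inverse elimination on b] = x^4*y^2*z^2 - x^5*y*z - x^3*y^3*z - x^3*y*z^3 + x^4*z^2 - x^2*y^2*z^2 + 3*x^3*y*z + x*y^3*z + x*y*z^3 + x^2*y^2 - 2*x^2*z^2 - x*y*z - x^2 - y^2 + 2
apply: tr(a^-1 b^2 a^3 b^-1 a^2 b) = tr(b^2 a^3 b^-1 a^2 b) * tr(a) - tr(b^2 a^3 b^-1 a^2 b a)   [inverse elimination on a] = x^5*y^3*z - x^6*y^2 - x^4*y^4 - 2*x^4*y^2*z^2 + x^5*y*z + x^3*y*z^3 + 5*x^4*y^2 + x^2*y^4 + 2*x^2*y^2*z^2 - 5*x^3*y*z - x*y^3*z - x*y*z^3 - 4*x^2*y^2 + x^2*z^2 + 2*x*y*z + y^2 - 2
tr(a b^-1 a^2 b^-1 a^-1 b^2 a^2) = tr(a^-1 b^2 a^3 b^-1 a^2) * tr(b) - tr(a^-1 b^2 a^3 b^-1 a^2 b)   [inverse elimination on b] = -x^5*y^3*z + x^6*y^2 + x^4*y^4 + 2*x^4*y^2*z^2 - x^5*y*z + x^3*y^3*z - x^3*y*z^3 - 6*x^4*y^2 - 2*x^2*y^4 - 3*x^2*y^2*z^2 + 6*x^3*y*z + x*y*z^3 + 8*x^2*y^2 - x^2*z^2 + y^4 + y^2*z^2 - 4*x*y*z - 4*y^2 + 2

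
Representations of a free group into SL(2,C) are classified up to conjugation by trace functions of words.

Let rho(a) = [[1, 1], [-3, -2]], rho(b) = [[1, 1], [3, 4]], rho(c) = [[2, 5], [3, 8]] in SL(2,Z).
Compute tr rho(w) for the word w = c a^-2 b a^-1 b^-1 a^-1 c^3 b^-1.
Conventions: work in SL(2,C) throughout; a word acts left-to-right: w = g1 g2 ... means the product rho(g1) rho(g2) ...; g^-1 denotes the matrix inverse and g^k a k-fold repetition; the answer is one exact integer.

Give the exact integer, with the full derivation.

rho(c) = [[2, 5], [3, 8]]
... * rho(a^-1) = [[-2, -1], [3, 1]]  ->  [[11, 3], [18, 5]]
... * rho(a^-1) = [[-2, -1], [3, 1]]  ->  [[-13, -8], [-21, -13]]
... * rho(b) = [[1, 1], [3, 4]]  ->  [[-37, -45], [-60, -73]]
... * rho(a^-1) = [[-2, -1], [3, 1]]  ->  [[-61, -8], [-99, -13]]
... * rho(b^-1) = [[4, -1], [-3, 1]]  ->  [[-220, 53], [-357, 86]]
... * rho(a^-1) = [[-2, -1], [3, 1]]  ->  [[599, 273], [972, 443]]
... * rho(c) = [[2, 5], [3, 8]]  ->  [[2017, 5179], [3273, 8404]]
... * rho(c) = [[2, 5], [3, 8]]  ->  [[19571, 51517], [31758, 83597]]
... * rho(c) = [[2, 5], [3, 8]]  ->  [[193693, 509991], [314307, 827566]]
... * rho(b^-1) = [[4, -1], [-3, 1]]  ->  [[-755201, 316298], [-1225470, 513259]]
tr = -755201 + 513259 = -241942

-241942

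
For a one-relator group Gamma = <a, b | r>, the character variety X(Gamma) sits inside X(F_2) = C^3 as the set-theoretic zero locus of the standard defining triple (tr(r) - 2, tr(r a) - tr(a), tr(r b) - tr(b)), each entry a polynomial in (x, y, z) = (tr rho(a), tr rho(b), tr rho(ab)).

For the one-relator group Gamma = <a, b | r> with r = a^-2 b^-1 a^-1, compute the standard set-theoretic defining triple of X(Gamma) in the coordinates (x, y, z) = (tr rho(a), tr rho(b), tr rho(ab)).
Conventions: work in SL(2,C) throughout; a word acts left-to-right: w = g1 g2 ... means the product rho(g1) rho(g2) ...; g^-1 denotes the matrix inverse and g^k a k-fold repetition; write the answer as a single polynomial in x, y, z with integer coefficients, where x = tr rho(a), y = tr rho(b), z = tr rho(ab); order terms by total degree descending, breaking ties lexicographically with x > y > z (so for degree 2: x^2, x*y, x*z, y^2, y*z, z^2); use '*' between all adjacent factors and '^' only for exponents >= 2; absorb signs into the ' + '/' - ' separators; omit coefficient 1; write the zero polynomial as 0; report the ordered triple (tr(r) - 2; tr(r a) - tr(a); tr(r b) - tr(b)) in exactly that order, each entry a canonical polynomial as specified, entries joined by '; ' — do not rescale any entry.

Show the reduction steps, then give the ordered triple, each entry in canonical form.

x^2*z - x*y - z - 2; x*z - x - y; x^2*y*z - x*y^2 - x*z^2 + x - y

tr(a^-1) = tr(a) = x
use: tr(a^-2) = tr(a^-1) * tr(a) - tr(1)  (eliminate a^-1) = x^2 - 2
tr(a^-3) = tr(a^-2) * tr(a) - tr(a^-1)  (eliminate a^-1) = x^3 - 3*x
apply: tr(a^-1 b) = tr(b) * tr(a) - tr(b a)  (eliminate a^-1) = x*y - z
use: tr(b a^-2) = tr(a^-1 b) * tr(a) - tr(a^-1 b a)  (eliminate a^-1) = x^2*y - x*z - y
use: tr(a^-3 b) = tr(b a^-2) * tr(a) - tr(b a^-1)  (eliminate a^-1) = x^3*y - x^2*z - 2*x*y + z
tr(a^-2 b^-1 a^-1) = tr(a^-3) * tr(b) - tr(a^-3 b)  (eliminate b^-1) = x^2*z - x*y - z
apply: tr(a^-2 b^-1) = tr(b^-1 a^-1) * tr(a) - tr(b^-1)  (eliminate a^-1) = x*z - y
tr(b^2) = tr(b) * tr(b) - tr(1) = y^2 - 2
tr(b^2 a) = tr(b) * tr(a b) - tr(a) = y*z - x
use: tr(b a^-1 b) = tr(b^2) * tr(a) - tr(b^2 a) = x*y^2 - y*z - x
use: tr(b a b a) = tr(a b) * tr(a b) - tr(1)   [split at repeated a] = z^2 - 2
tr(b a^-1 b a) = tr(b a b) * tr(a) - tr(b a b a) = x*y*z - x^2 - z^2 + 2
use: tr(a^-1 b a^-1 b) = tr(b a^-1 b) * tr(a) - tr(b a^-1 b a) = x^2*y^2 - 2*x*y*z + z^2 - 2
use: tr(b^-1 a^-1 b a^-1) = tr(a^-1 b a^-1) * tr(b) - tr(a^-1 b a^-1 b) = x*y*z - y^2 - z^2 + 2
tr(a^-2 b^-1 a^-1 b) = tr(b^-1 a^-1 b a^-1) * tr(a) - tr(b^-1 a^-1 b) = x^2*y*z - x*y^2 - x*z^2 + x
assemble the triple (tr(r) - 2; tr(r a) - x; tr(r b) - y)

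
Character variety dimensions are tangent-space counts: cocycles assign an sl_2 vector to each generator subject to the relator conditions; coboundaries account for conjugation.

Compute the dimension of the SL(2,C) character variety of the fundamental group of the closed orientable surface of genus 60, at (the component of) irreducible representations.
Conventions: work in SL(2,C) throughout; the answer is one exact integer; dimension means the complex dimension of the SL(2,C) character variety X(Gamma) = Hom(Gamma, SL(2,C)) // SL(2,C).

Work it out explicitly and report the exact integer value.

Gamma = pi_1(Sigma_60) = < a_1, b_1, ..., a_60, b_60 | prod [a_i, b_i] > has 2g = 120 generators and 1 relator.
A cocycle assigns one sl_2 vector per generator subject to the relator condition d_2(z) = 0: dim of the unconstrained space is 3*2g = 360.
d_2 is surjective at irreducible rho (its cokernel H^2 is dual to H^0 = 0), so dim Z^1 = 360 - 3 = 357.
Coboundaries contribute dim B^1 = 3 (injective at irreducible rho).
dim H^1 = 357 - 3 = 354 = dim X.

354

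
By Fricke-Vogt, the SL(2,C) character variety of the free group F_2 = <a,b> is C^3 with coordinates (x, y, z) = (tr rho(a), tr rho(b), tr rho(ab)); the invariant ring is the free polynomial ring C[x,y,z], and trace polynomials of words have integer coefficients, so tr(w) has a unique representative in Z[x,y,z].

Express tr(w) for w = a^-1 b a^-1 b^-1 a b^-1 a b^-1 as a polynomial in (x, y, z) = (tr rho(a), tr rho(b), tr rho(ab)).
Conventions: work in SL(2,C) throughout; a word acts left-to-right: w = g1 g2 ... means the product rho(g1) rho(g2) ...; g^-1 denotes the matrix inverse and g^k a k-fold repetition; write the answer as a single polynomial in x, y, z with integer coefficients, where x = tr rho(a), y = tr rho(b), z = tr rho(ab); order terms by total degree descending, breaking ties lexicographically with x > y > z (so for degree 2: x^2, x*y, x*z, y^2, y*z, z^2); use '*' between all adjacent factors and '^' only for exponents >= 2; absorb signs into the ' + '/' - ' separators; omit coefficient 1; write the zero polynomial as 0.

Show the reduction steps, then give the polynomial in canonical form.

apply: tr(b^-1) = tr(b) = y
apply: tr(b a^2) = tr(a) tr(b a) - tr(b) = x*z - y
use: tr(a^2) = tr(a) tr(a) - tr(1) = x^2 - 2
tr(a b^2 a) = tr(b) tr(a^2 b) - tr(a^2) = x*y*z - x^2 - y^2 + 2
tr(a b^2) = tr(b) tr(a b) - tr(a) = y*z - x
apply: tr(a b^2 a^2) = tr(a) tr(a b^2 a) - tr(a b^2) = x^2*y*z - x^3 - x*y^2 - y*z + 3*x
tr(b a b a) = tr(b a) tr(b a) - tr(1)   [split at repeated b] = z^2 - 2
tr(a^2 b a b) = tr(a) tr(b a b a) - tr(b a b) = x*z^2 - y*z - x
tr(a^2 b a) = tr(a) tr(b a^2) - tr(b a) = x^2*z - x*y - z
tr(a b^2 a^2 b) = tr(b) tr(a^2 b a b) - tr(a^2 b a) = x*y*z^2 - x^2*z - y^2*z + z
apply: tr(b^2 a^2 b^-1 a) = tr(a b^2 a^2) tr(b) - tr(a b^2 a^2 b) = x^2*y^2*z - x^3*y - x*y^3 - x*y*z^2 + x^2*z + 3*x*y - z
use: tr(a b^-1 a^-1 b^2 a) = tr(b^2 a^2 b^-1) tr(a) - tr(b^2 a^2 b^-1 a) = -x^2*y^2*z + x^3*y + x*y^3 + x*y*z^2 - 4*x*y + z
tr(a b^2 a b a) = tr(b) tr(a b a^2 b) - tr(a b a^2) = x*y*z^2 - x^2*z - y^2*z + z
tr(a b a b a b) = tr(a b a b) tr(a b) - tr(b a)   [split at repeated a] = z^3 - 3*z
use: tr(a b^2 a b a b) = tr(b) tr(a b a b a b) - tr(a b a b a) = y*z^3 - x*z^2 - 2*y*z + x
tr(b^2 a b a b^-1 a) = tr(a b^2 a b a) tr(b) - tr(a b^2 a b a b) = x*y^2*z^2 - x^2*y*z - y^3*z - y*z^3 + x*z^2 + 3*y*z - x
tr(a b^-1 a^-1 b^2 a b) = tr(b^2 a b a b^-1) tr(a) - tr(b^2 a b a b^-1 a) = -x*y^2*z^2 + x^2*y*z + y^3*z + y*z^3 - 3*y*z - x
tr(b a b^-1 a b^-1 a^-1 b) = tr(a b^-1 a^-1 b^2 a) tr(b) - tr(a b^-1 a^-1 b^2 a b) = -x^2*y^3*z + x^3*y^2 + x*y^4 + 2*x*y^2*z^2 - x^2*y*z - y^3*z - y*z^3 - 4*x*y^2 + 4*y*z + x
tr(b a b a b) = tr(b) tr(a b a b) - tr(a b a) = y*z^2 - x*z - y
tr(b a b a^2 b a) = tr(a) tr(b a b a b a) - tr(b a b a b) = x*z^3 - y*z^2 - 2*x*z + y
use: tr(a^-1 b a b a^2 b) = tr(b a b a^2 b) tr(a) - tr(b a b a^2 b a) = x^2*y*z^2 - x^3*z - x*y^2*z - x*z^3 + y*z^2 + 3*x*z - y
tr(a b^-1 a^-1 b a b a) = tr(a^-1 b a b a^2) tr(b) - tr(a^-1 b a b a^2 b) = -x^2*y*z^2 + x^3*z + x*y^2*z + x*z^3 - 3*x*z - y
apply: tr(b a b a b a b a) = tr(a b a b) tr(a b a b) - tr(1)   [split at repeated a] = z^4 - 4*z^2 + 2
apply: tr(a^-1 b a b a b a b) = tr(b a b a b a b) tr(a) - tr(b a b a b a b a) = x*y*z^3 - x^2*z^2 - z^4 - 2*x*y*z + x^2 + 4*z^2 - 2
use: tr(a b^-1 a^-1 b a b a b) = tr(a^-1 b a b a b a) tr(b) - tr(a^-1 b a b a b a b) = -x*y*z^3 + x^2*z^2 + y^2*z^2 + z^4 + x*y*z - x^2 - y^2 - 4*z^2 + 2
tr(b a b^-1 a b^-1 a^-1 b a) = tr(a b^-1 a^-1 b a b a) tr(b) - tr(a b^-1 a^-1 b a b a b) = -x^2*y^2*z^2 + x^3*y*z + x*y^3*z + 2*x*y*z^3 - x^2*z^2 - y^2*z^2 - z^4 - 4*x*y*z + x^2 + 4*z^2 - 2
use: tr(a b^-1 a b^-1 a^-1 b a^-1 b) = tr(b a b^-1 a b^-1 a^-1 b) tr(a) - tr(b a b^-1 a b^-1 a^-1 b a) = -x^3*y^3*z + x^4*y^2 + x^2*y^4 + 3*x^2*y^2*z^2 - 2*x^3*y*z - 2*x*y^3*z - 3*x*y*z^3 - 4*x^2*y^2 + x^2*z^2 + y^2*z^2 + z^4 + 8*x*y*z - 4*z^2 + 2
apply: tr(a^-1 b a^-1 b^-1 a b^-1 a b^-1) = tr(a b^-1 a b^-1 a^-1 b a^-1) tr(b) - tr(a b^-1 a b^-1 a^-1 b a^-1 b) = x^3*y^3*z - x^4*y^2 - x^2*y^4 - 3*x^2*y^2*z^2 + 2*x^3*y*z + 2*x*y^3*z + 3*x*y*z^3 + 4*x^2*y^2 - x^2*z^2 - y^2*z^2 - z^4 - 8*x*y*z + y^2 + 4*z^2 - 2

x^3*y^3*z - x^4*y^2 - x^2*y^4 - 3*x^2*y^2*z^2 + 2*x^3*y*z + 2*x*y^3*z + 3*x*y*z^3 + 4*x^2*y^2 - x^2*z^2 - y^2*z^2 - z^4 - 8*x*y*z + y^2 + 4*z^2 - 2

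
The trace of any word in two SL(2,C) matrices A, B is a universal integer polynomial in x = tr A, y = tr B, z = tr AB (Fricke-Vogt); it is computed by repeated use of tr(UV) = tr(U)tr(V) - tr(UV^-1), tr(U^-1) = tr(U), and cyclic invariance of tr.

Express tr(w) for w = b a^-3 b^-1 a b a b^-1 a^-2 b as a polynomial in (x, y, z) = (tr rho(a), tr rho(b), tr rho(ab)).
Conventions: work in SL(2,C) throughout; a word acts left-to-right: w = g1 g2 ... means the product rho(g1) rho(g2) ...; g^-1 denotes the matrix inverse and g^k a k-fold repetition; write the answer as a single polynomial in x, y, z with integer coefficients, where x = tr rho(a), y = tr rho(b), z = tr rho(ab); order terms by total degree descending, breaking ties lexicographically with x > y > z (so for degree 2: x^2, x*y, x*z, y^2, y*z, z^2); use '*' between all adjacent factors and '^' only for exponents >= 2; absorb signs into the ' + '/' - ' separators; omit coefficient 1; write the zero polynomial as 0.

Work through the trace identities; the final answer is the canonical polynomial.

x^5*y^3*z^2 - x^6*y^2*z - 2*x^4*y^4*z - 2*x^4*y^2*z^3 + x^5*y^3 + x^3*y^5 + x^3*y^3*z^2 + x^3*y*z^4 + x^6*z + 7*x^4*y^2*z + x^4*z^3 + 2*x^2*y^4*z + 2*x^2*y^2*z^3 - x^5*y - 6*x^3*y^3 - 3*x^3*y*z^2 - x*y^5 - 2*x*y^3*z^2 - x*y*z^4 - 7*x^4*z - 8*x^2*y^2*z - 3*x^2*z^3 + 6*x^3*y + 5*x*y^3 + 4*x*y*z^2 + 12*x^2*z + y^2*z + z^3 - 6*x*y - 3*z

trace(b^2 a) = trace(b) * trace(a b) - trace(a) = y*z - x
trace(b^3 a) = trace(b) * trace(a b^2) - trace(a b) = y^2*z - x*y - z
trace(b^2) = trace(b) * trace(b) - trace(1) = y^2 - 2
trace(b^3) = trace(b) * trace(b^2) - trace(b) = y^3 - 3*y
trace(a b^3 a) = trace(a) * trace(b^3 a) - trace(b^3) = x*y^2*z - x^2*y - y^3 - x*z + 3*y
trace(a b a b) = trace(a b) * trace(a b) - trace(1)   [split at repeated a] = z^2 - 2
trace(a b a) = trace(a) * trace(b a) - trace(b) = x*z - y
trace(a b a b^2) = trace(b) * trace(a b a b) - trace(a b a) = y*z^2 - x*z - y
trace(a b^3 a b) = trace(b) * trace(a b a b^2) - trace(a b a b) = y^2*z^2 - x*y*z - y^2 - z^2 + 2
trace(b^3 a b^-1 a) = trace(a b^3 a) * trace(b) - trace(a b^3 a b) = x*y^3*z - x^2*y^2 - y^4 - y^2*z^2 + 4*y^2 + z^2 - 2
trace(b a b^-1 a^-1 b^2) = trace(b^3 a b^-1) * trace(a) - trace(b^3 a b^-1 a) = -x*y^3*z + x^2*y^2 + y^4 + y^2*z^2 + x*y*z - x^2 - 4*y^2 - z^2 + 2
trace(a b a^2 b) = trace(a) * trace(b a b a) - trace(b a b) = x*z^2 - y*z - x
trace(a b a^2) = trace(a) * trace(a b a) - trace(a b) = x^2*z - x*y - z
trace(a b^2 a b a) = trace(b) * trace(a b a^2 b) - trace(a b a^2) = x*y*z^2 - x^2*z - y^2*z + z
trace(a b a b a b) = trace(a b a b) * trace(a b) - trace(b a)   [split at repeated a] = z^3 - 3*z
trace(a b^2 a b a b) = trace(b) * trace(a b a b a b) - trace(a b a b a) = y*z^3 - x*z^2 - 2*y*z + x
trace(b^2 a b a b^-1 a) = trace(a b^2 a b a) * trace(b) - trace(a b^2 a b a b) = x*y^2*z^2 - x^2*y*z - y^3*z - y*z^3 + x*z^2 + 3*y*z - x
trace(b a b^-1 a^-1 b^2 a) = trace(b^2 a b a b^-1) * trace(a) - trace(b^2 a b a b^-1 a) = -x*y^2*z^2 + x^2*y*z + y^3*z + y*z^3 - 3*y*z - x
trace(a^-1 b^2 a^-1 b a b^-1) = trace(b a b^-1 a^-1 b^2) * trace(a) - trace(b a b^-1 a^-1 b^2 a) = -x^2*y^3*z + x^3*y^2 + x*y^4 + 2*x*y^2*z^2 - y^3*z - y*z^3 - x^3 - 4*x*y^2 - x*z^2 + 3*y*z + 3*x
trace(b a^-1 b a) = trace(b a b) * trace(a) - trace(b a b a) = x*y*z - x^2 - z^2 + 2
trace(a^-1 b a b^-1 a^-2 b^2) = trace(a^-1 b^2 a^-1 b a b^-1) * trace(a) - trace(a^-1 b^2 a^-1 b a b^-1 a) = -x^3*y^3*z + x^4*y^2 + x^2*y^4 + 2*x^2*y^2*z^2 - x*y^3*z - x*y*z^3 - x^4 - 4*x^2*y^2 - x^2*z^2 + 2*x*y*z + 4*x^2 + z^2 - 2
trace(b a b^-1 a^-2 b^2) = trace(a^-1 b^3 a b^-1) * trace(a) - trace(a^-1 b^3 a b^-1 a) = -x^2*y^3*z + x^3*y^2 + x*y^4 + x*y^2*z^2 + x^2*y*z - x^3 - 4*x*y^2 - x*z^2 - y*z + 3*x
trace(b a b^-1 a^-2 b^2 a^-2) = trace(a^-1 b a b^-1 a^-2 b^2) * trace(a) - trace(a^-1 b a b^-1 a^-2 b^2 a) = -x^4*y^3*z + x^5*y^2 + x^3*y^4 + 2*x^3*y^2*z^2 - x^2*y*z^3 - x^5 - 5*x^3*y^2 - x^3*z^2 - x*y^4 - x*y^2*z^2 + x^2*y*z + 5*x^3 + 4*x*y^2 + 2*x*z^2 + y*z - 5*x
trace(b a^-1 b a b a) = trace(b a b a b) * trace(a) - trace(b a b a b a) = x*y*z^2 - x^2*z - z^3 - x*y + 3*z
trace(a b^3 a b a) = trace(b) * trace(b a b a^2 b) - trace(b a b a^2) = x*y^2*z^2 - x^2*y*z - y^3*z - x*z^2 + 2*y*z + x
trace(a b^3 a b a b) = trace(b) * trace(a b a b a b^2) - trace(a b a b a b) = y^2*z^3 - x*y*z^2 - 2*y^2*z - z^3 + x*y + 3*z
trace(b a b a b^-1 a b^2) = trace(a b^3 a b a) * trace(b) - trace(a b^3 a b a b) = x*y^3*z^2 - x^2*y^2*z - y^4*z - y^2*z^3 + 4*y^2*z + z^3 - 3*z
trace(a b a b a^2 b) = trace(a) * trace(b a b a b a) - trace(b a b a b) = x*z^3 - y*z^2 - 2*x*z + y
trace(a b a b a^2) = trace(a) * trace(b a b a^2) - trace(b a b a) = x^2*z^2 - x*y*z - x^2 - z^2 + 2
trace(a b^2 a b a b a) = trace(b) * trace(a b a b a^2 b) - trace(a b a b a^2) = x*y*z^3 - x^2*z^2 - y^2*z^2 - x*y*z + x^2 + y^2 + z^2 - 2
trace(a b a b a b a b) = trace(a b a b) * trace(a b a b) - trace(1)   [split at repeated a] = z^4 - 4*z^2 + 2
trace(a b^2 a b a b a b) = trace(b) * trace(a b a b a b a b) - trace(a b a b a b a) = y*z^4 - x*z^3 - 3*y*z^2 + 2*x*z + y
trace(b a b a b^-1 a b^2 a) = trace(a b^2 a b a b a) * trace(b) - trace(a b^2 a b a b a b) = x*y^2*z^3 - x^2*y*z^2 - y^3*z^2 - y*z^4 - x*y^2*z + x*z^3 + x^2*y + y^3 + 4*y*z^2 - 2*x*z - 3*y
trace(b^2 a^-1 b a b a b^-1 a) = trace(b a b a b^-1 a b^2) * trace(a) - trace(b a b a b^-1 a b^2 a) = x^2*y^3*z^2 - x^3*y^2*z - x*y^4*z - 2*x*y^2*z^3 + x^2*y*z^2 + y^3*z^2 + y*z^4 + 5*x*y^2*z - x^2*y - y^3 - 4*y*z^2 - x*z + 3*y
trace(b a b a b^-1 a^-1 b^2 a^-1) = trace(b^2 a^-1 b a b a b^-1) * trace(a) - trace(b^2 a^-1 b a b a b^-1 a) = -x^2*y^3*z^2 + x^3*y^2*z + x*y^4*z + 2*x*y^2*z^3 - y^3*z^2 - y*z^4 - x^3*z - 5*x*y^2*z - x*z^3 + y^3 + 4*y*z^2 + 4*x*z - 3*y
trace(b a b a b^-1 a^-1 b^2) = trace(b^3 a b a b^-1) * trace(a) - trace(b^3 a b a b^-1 a) = -x*y^3*z^2 + x^2*y^2*z + y^4*z + y^2*z^3 + x*y*z^2 - x^2*z - 4*y^2*z - z^3 - x*y + 3*z
trace(a^-2 b a b a b^-1 a^-1 b^2) = trace(b a b a b^-1 a^-1 b^2 a^-1) * trace(a) - trace(b a b a b^-1 a^-1 b^2) = -x^3*y^3*z^2 + x^4*y^2*z + x^2*y^4*z + 2*x^2*y^2*z^3 - x*y*z^4 - x^4*z - 6*x^2*y^2*z - x^2*z^3 - y^4*z - y^2*z^3 + x*y^3 + 3*x*y*z^2 + 5*x^2*z + 4*y^2*z + z^3 - 2*x*y - 3*z
trace(b^2 a^-3 b a b a b^-1 a^-1) = trace(a^-2 b a b a b^-1 a^-1 b^2) * trace(a) - trace(a^-2 b a b a b^-1 a^-1 b^2 a) = -x^4*y^3*z^2 + x^5*y^2*z + x^3*y^4*z + 2*x^3*y^2*z^3 + x^2*y^3*z^2 - x^2*y*z^4 - x^5*z - 7*x^3*y^2*z - x^3*z^3 - 2*x*y^4*z - 3*x*y^2*z^3 + x^2*y^3 + 3*x^2*y*z^2 + y^3*z^2 + y*z^4 + 6*x^3*z + 9*x*y^2*z + 2*x*z^3 - 2*x^2*y - y^3 - 4*y*z^2 - 7*x*z + 3*y
trace(a^-1 b a b a b a^-1) = trace(b a b a b a^-1) * trace(a) - trace(b a b a b) = x^2*y*z^2 - x^3*z - x*z^3 - x^2*y - y*z^2 + 4*x*z + y
trace(b a^-3 b a b a) = trace(a^-1 b a b a b a^-1) * trace(a) - trace(a^-1 b a b a b) = x^3*y*z^2 - x^4*z - x^2*z^3 - x^3*y - 2*x*y*z^2 + 5*x^2*z + z^3 + 2*x*y - 3*z
trace(a b a b^-1 a^-2 b^2 a^-3 b) = trace(b^2 a^-3 b a b a b^-1 a^-1) * trace(a) - trace(b^2 a^-3 b a b a b^-1) = -x^5*y^3*z^2 + x^6*y^2*z + x^4*y^4*z + 2*x^4*y^2*z^3 + x^3*y^3*z^2 - x^3*y*z^4 - x^6*z - 7*x^4*y^2*z - x^4*z^3 - 2*x^2*y^4*z - 3*x^2*y^2*z^3 + x^3*y^3 + 2*x^3*y*z^2 + x*y^3*z^2 + x*y*z^4 + 7*x^4*z + 9*x^2*y^2*z + 3*x^2*z^3 - x^3*y - x*y^3 - 2*x*y*z^2 - 12*x^2*z - z^3 + x*y + 3*z
trace(b a^-3 b^-1 a b a b^-1 a^-2 b) = trace(a b a b^-1 a^-2 b^2 a^-3) * trace(b) - trace(a b a b^-1 a^-2 b^2 a^-3 b) = x^5*y^3*z^2 - x^6*y^2*z - 2*x^4*y^4*z - 2*x^4*y^2*z^3 + x^5*y^3 + x^3*y^5 + x^3*y^3*z^2 + x^3*y*z^4 + x^6*z + 7*x^4*y^2*z + x^4*z^3 + 2*x^2*y^4*z + 2*x^2*y^2*z^3 - x^5*y - 6*x^3*y^3 - 3*x^3*y*z^2 - x*y^5 - 2*x*y^3*z^2 - x*y*z^4 - 7*x^4*z - 8*x^2*y^2*z - 3*x^2*z^3 + 6*x^3*y + 5*x*y^3 + 4*x*y*z^2 + 12*x^2*z + y^2*z + z^3 - 6*x*y - 3*z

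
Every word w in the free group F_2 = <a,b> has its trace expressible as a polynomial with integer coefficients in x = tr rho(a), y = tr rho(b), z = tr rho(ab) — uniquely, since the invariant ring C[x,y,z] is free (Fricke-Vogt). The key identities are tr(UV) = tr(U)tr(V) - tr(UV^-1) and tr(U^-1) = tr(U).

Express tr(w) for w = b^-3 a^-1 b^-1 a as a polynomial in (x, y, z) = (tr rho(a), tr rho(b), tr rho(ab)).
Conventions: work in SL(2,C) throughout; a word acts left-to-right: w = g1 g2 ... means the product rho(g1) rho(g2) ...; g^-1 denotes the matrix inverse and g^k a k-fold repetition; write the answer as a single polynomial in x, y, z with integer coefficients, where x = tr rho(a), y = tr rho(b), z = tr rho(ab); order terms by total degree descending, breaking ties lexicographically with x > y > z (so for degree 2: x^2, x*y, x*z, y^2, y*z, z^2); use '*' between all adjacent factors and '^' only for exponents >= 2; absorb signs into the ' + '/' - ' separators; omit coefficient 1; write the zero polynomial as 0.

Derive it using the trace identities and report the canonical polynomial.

x*y^3*z - x^2*y^2 - y^2*z^2 - x*y*z + x^2 + y^2 + z^2 - 2

tr(b^-1) = tr(b) = y
tr(b a b) = tr(b) * tr(a b) - tr(a) = y*z - x
next, tr(b a b a) = tr(b a) * tr(b a) - tr(1) = z^2 - 2
tr(a^-1 b a b) = tr(b a b) * tr(a) - tr(b a b a) = x*y*z - x^2 - z^2 + 2
tr(a b^-1 a^-1 b) = tr(a^-1 b a) * tr(b) - tr(a^-1 b a b) = -x*y*z + x^2 + y^2 + z^2 - 2
next, tr(a^-1 b^-1 a b^-1) = tr(a b^-1 a^-1) * tr(b) - tr(a b^-1 a^-1 b) = x*y*z - x^2 - z^2 + 2
tr(b^-2 a^-1 b^-1 a) = tr(a^-1 b^-1 a b^-1) * tr(b) - tr(a^-1 b^-1 a) = x*y^2*z - x^2*y - y*z^2 + y
tr(b^-3 a^-1 b^-1 a) = tr(b^-2 a^-1 b^-1 a) * tr(b) - tr(b^-2 a^-1 b^-1 a b) = x*y^3*z - x^2*y^2 - y^2*z^2 - x*y*z + x^2 + y^2 + z^2 - 2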